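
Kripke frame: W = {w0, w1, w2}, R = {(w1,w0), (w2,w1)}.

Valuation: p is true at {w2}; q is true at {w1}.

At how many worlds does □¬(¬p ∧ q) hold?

w0: no successors, so □¬(¬p ∧ q) holds vacuously. ✓
w1: successors {w0}; ¬(¬p ∧ q) there: w0:T. ✓
w2: successors {w1}; ¬(¬p ∧ q) there: w1:F. ✗
Satisfying worlds: {w0, w1}.

2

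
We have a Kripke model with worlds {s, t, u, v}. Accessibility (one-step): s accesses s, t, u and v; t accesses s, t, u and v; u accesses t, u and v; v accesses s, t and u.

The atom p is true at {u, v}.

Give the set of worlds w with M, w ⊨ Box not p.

∅

s: successors {s, t, u, v}; not p there: s:T, t:T, u:F, v:F. ✗
t: successors {s, t, u, v}; not p there: s:T, t:T, u:F, v:F. ✗
u: successors {t, u, v}; not p there: t:T, u:F, v:F. ✗
v: successors {s, t, u}; not p there: s:T, t:T, u:F. ✗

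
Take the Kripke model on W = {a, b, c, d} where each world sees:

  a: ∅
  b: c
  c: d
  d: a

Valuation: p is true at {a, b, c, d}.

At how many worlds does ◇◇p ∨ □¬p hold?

3

a: ◇◇p is F, □¬p is T. ✓
b: ◇◇p is T, □¬p is F. ✓
c: ◇◇p is T, □¬p is F. ✓
d: ◇◇p is F, □¬p is F. ✗
Satisfying worlds: {a, b, c}.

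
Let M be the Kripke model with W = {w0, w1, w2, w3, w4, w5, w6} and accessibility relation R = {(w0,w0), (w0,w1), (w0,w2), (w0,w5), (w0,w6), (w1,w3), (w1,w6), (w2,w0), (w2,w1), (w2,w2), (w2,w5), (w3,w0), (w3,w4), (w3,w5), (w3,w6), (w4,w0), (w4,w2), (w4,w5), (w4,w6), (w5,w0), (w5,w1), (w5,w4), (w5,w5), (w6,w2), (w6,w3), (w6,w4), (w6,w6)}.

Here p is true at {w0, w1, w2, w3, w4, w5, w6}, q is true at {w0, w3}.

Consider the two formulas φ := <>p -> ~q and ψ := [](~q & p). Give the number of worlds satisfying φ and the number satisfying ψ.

5 and 0

For <>p -> ~q:
w0: <>p is T, ~q is F. ✗
w1: <>p is T, ~q is T. ✓
w2: <>p is T, ~q is T. ✓
w3: <>p is T, ~q is F. ✗
w4: <>p is T, ~q is T. ✓
w5: <>p is T, ~q is T. ✓
w6: <>p is T, ~q is T. ✓
— 5 worlds.
For [](~q & p):
w0: successors {w0, w1, w2, w5, w6}; ~q & p there: w0:F, w1:T, w2:T, w5:T, w6:T. ✗
w1: successors {w3, w6}; ~q & p there: w3:F, w6:T. ✗
w2: successors {w0, w1, w2, w5}; ~q & p there: w0:F, w1:T, w2:T, w5:T. ✗
w3: successors {w0, w4, w5, w6}; ~q & p there: w0:F, w4:T, w5:T, w6:T. ✗
w4: successors {w0, w2, w5, w6}; ~q & p there: w0:F, w2:T, w5:T, w6:T. ✗
w5: successors {w0, w1, w4, w5}; ~q & p there: w0:F, w1:T, w4:T, w5:T. ✗
w6: successors {w2, w3, w4, w6}; ~q & p there: w2:T, w3:F, w4:T, w6:T. ✗
— 0 worlds.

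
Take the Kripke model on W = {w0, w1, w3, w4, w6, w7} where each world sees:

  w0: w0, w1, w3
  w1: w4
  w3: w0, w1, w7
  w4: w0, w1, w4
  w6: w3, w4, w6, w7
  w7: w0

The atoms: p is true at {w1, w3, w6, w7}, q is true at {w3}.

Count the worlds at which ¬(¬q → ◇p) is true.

w0: ¬q → ◇p is T. ✗
w1: ¬q → ◇p is F. ✓
w3: ¬q → ◇p is T. ✗
w4: ¬q → ◇p is T. ✗
w6: ¬q → ◇p is T. ✗
w7: ¬q → ◇p is F. ✓
Satisfying worlds: {w1, w7}.

2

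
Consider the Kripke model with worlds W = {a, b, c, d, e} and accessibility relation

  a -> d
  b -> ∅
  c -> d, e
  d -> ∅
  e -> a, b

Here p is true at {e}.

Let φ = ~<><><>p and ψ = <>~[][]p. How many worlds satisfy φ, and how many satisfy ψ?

5 and 1

For ~<><><>p:
a: <><><>p is F. ✓
b: <><><>p is F. ✓
c: <><><>p is F. ✓
d: <><><>p is F. ✓
e: <><><>p is F. ✓
— 5 worlds.
For <>~[][]p:
a: successors {d}; ~[][]p there: d:F. ✗
b: no successors, so <>~[][]p fails. ✗
c: successors {d, e}; ~[][]p there: d:F, e:T. ✓
d: no successors, so <>~[][]p fails. ✗
e: successors {a, b}; ~[][]p there: a:F, b:F. ✗
— 1 world.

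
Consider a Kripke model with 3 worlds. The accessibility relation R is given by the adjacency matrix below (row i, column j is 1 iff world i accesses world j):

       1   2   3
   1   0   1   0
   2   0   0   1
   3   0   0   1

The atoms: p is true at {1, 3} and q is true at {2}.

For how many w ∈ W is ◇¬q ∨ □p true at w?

2

1: ◇¬q is F, □p is F. ✗
2: ◇¬q is T, □p is T. ✓
3: ◇¬q is T, □p is T. ✓
Satisfying worlds: {2, 3}.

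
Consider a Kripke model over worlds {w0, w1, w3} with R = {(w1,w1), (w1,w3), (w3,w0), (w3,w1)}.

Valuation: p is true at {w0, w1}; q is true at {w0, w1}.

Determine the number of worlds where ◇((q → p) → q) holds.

2

w0: no successors, so ◇((q → p) → q) fails. ✗
w1: successors {w1, w3}; (q → p) → q there: w1:T, w3:F. ✓
w3: successors {w0, w1}; (q → p) → q there: w0:T, w1:T. ✓
Satisfying worlds: {w1, w3}.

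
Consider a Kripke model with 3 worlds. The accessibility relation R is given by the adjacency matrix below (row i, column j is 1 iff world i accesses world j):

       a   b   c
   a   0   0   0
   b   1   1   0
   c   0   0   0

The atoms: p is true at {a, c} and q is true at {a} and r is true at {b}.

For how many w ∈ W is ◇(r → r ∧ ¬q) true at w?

a: no successors, so ◇(r → r ∧ ¬q) fails. ✗
b: successors {a, b}; r → r ∧ ¬q there: a:T, b:T. ✓
c: no successors, so ◇(r → r ∧ ¬q) fails. ✗
Satisfying worlds: {b}.

1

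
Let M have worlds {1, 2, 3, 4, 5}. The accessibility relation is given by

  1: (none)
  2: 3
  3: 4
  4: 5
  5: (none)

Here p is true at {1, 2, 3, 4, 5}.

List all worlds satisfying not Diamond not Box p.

1: Diamond not Box p is F. ✓
2: Diamond not Box p is F. ✓
3: Diamond not Box p is F. ✓
4: Diamond not Box p is F. ✓
5: Diamond not Box p is F. ✓

{1, 2, 3, 4, 5}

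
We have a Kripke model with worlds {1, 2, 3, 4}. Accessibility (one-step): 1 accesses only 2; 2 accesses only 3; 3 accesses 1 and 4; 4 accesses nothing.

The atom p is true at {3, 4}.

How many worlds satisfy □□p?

2

1: successors {2}; □p there: 2:T. ✓
2: successors {3}; □p there: 3:F. ✗
3: successors {1, 4}; □p there: 1:F, 4:T. ✗
4: no successors, so □□p holds vacuously. ✓
Satisfying worlds: {1, 4}.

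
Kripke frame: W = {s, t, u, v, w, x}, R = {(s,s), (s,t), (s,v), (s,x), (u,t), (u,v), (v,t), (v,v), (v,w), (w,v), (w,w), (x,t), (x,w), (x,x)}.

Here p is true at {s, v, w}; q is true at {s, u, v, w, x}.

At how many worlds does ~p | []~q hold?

3

s: ~p is F, []~q is F. ✗
t: ~p is T, []~q is T. ✓
u: ~p is T, []~q is F. ✓
v: ~p is F, []~q is F. ✗
w: ~p is F, []~q is F. ✗
x: ~p is T, []~q is F. ✓
Satisfying worlds: {t, u, x}.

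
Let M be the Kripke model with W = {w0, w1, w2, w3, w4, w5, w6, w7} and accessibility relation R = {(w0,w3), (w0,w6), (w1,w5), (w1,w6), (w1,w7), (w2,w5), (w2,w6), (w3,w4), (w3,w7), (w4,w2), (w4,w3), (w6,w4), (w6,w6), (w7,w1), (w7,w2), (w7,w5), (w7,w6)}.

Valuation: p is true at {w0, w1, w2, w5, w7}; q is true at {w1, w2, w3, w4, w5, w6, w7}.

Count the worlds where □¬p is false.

w0: successors {w3, w6}; ¬p there: w3:T, w6:T. ✓
w1: successors {w5, w6, w7}; ¬p there: w5:F, w6:T, w7:F. ✗
w2: successors {w5, w6}; ¬p there: w5:F, w6:T. ✗
w3: successors {w4, w7}; ¬p there: w4:T, w7:F. ✗
w4: successors {w2, w3}; ¬p there: w2:F, w3:T. ✗
w5: no successors, so □¬p holds vacuously. ✓
w6: successors {w4, w6}; ¬p there: w4:T, w6:T. ✓
w7: successors {w1, w2, w5, w6}; ¬p there: w1:F, w2:F, w5:F, w6:T. ✗
Satisfying worlds: {w0, w5, w6}.
So □¬p fails at the other 5 worlds.

5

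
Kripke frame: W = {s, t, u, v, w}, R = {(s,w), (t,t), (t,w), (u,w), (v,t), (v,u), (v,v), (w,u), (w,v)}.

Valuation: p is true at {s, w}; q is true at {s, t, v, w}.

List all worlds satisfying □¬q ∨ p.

{s, w}

s: □¬q is F, p is T. ✓
t: □¬q is F, p is F. ✗
u: □¬q is F, p is F. ✗
v: □¬q is F, p is F. ✗
w: □¬q is F, p is T. ✓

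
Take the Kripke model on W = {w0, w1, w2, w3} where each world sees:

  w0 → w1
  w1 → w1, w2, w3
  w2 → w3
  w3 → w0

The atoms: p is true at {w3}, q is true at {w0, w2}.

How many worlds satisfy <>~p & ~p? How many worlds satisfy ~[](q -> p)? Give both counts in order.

2 and 2

For <>~p & ~p:
w0: <>~p is T, ~p is T. ✓
w1: <>~p is T, ~p is T. ✓
w2: <>~p is F, ~p is T. ✗
w3: <>~p is T, ~p is F. ✗
— 2 worlds.
For ~[](q -> p):
w0: [](q -> p) is T. ✗
w1: [](q -> p) is F. ✓
w2: [](q -> p) is T. ✗
w3: [](q -> p) is F. ✓
— 2 worlds.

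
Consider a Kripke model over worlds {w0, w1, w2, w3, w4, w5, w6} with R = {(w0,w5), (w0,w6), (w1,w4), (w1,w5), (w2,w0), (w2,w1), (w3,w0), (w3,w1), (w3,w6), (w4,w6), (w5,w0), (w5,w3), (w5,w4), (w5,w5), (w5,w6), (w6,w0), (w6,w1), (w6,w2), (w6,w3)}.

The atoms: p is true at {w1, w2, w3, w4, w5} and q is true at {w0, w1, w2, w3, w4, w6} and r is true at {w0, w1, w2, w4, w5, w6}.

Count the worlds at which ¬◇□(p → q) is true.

1

w0: ◇□(p → q) is T. ✗
w1: ◇□(p → q) is T. ✗
w2: ◇□(p → q) is F. ✓
w3: ◇□(p → q) is T. ✗
w4: ◇□(p → q) is T. ✗
w5: ◇□(p → q) is T. ✗
w6: ◇□(p → q) is T. ✗
Satisfying worlds: {w2}.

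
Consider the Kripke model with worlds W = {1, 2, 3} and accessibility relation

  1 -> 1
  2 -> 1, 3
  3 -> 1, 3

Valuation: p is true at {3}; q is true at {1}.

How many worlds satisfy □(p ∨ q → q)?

1: successors {1}; p ∨ q → q there: 1:T. ✓
2: successors {1, 3}; p ∨ q → q there: 1:T, 3:F. ✗
3: successors {1, 3}; p ∨ q → q there: 1:T, 3:F. ✗
Satisfying worlds: {1}.

1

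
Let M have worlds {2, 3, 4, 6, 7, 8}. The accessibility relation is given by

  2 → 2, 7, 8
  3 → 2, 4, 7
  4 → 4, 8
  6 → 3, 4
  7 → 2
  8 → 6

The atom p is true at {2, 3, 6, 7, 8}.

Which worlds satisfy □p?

{2, 7, 8}

2: successors {2, 7, 8}; p there: 2:T, 7:T, 8:T. ✓
3: successors {2, 4, 7}; p there: 2:T, 4:F, 7:T. ✗
4: successors {4, 8}; p there: 4:F, 8:T. ✗
6: successors {3, 4}; p there: 3:T, 4:F. ✗
7: successors {2}; p there: 2:T. ✓
8: successors {6}; p there: 6:T. ✓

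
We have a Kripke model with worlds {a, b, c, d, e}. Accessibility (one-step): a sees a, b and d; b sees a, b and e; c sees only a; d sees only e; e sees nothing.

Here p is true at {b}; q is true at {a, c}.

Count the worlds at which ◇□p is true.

2

a: successors {a, b, d}; □p there: a:F, b:F, d:F. ✗
b: successors {a, b, e}; □p there: a:F, b:F, e:T. ✓
c: successors {a}; □p there: a:F. ✗
d: successors {e}; □p there: e:T. ✓
e: no successors, so ◇□p fails. ✗
Satisfying worlds: {b, d}.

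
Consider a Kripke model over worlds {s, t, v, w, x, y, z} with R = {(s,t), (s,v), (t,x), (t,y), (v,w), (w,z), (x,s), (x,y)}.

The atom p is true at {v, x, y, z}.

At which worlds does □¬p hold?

{v, y, z}

s: successors {t, v}; ¬p there: t:T, v:F. ✗
t: successors {x, y}; ¬p there: x:F, y:F. ✗
v: successors {w}; ¬p there: w:T. ✓
w: successors {z}; ¬p there: z:F. ✗
x: successors {s, y}; ¬p there: s:T, y:F. ✗
y: no successors, so □¬p holds vacuously. ✓
z: no successors, so □¬p holds vacuously. ✓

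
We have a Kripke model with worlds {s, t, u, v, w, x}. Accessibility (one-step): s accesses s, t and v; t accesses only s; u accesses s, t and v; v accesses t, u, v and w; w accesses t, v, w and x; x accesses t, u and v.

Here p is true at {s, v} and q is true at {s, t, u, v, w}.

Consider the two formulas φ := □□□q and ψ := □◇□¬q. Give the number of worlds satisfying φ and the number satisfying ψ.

For □□□q:
s: successors {s, t, v}; □□q there: s:T, t:T, v:F. ✗
t: successors {s}; □□q there: s:T. ✓
u: successors {s, t, v}; □□q there: s:T, t:T, v:F. ✗
v: successors {t, u, v, w}; □□q there: t:T, u:T, v:F, w:F. ✗
w: successors {t, v, w, x}; □□q there: t:T, v:F, w:F, x:T. ✗
x: successors {t, u, v}; □□q there: t:T, u:T, v:F. ✗
— 1 world.
For □◇□¬q:
s: successors {s, t, v}; ◇□¬q there: s:F, t:F, v:F. ✗
t: successors {s}; ◇□¬q there: s:F. ✗
u: successors {s, t, v}; ◇□¬q there: s:F, t:F, v:F. ✗
v: successors {t, u, v, w}; ◇□¬q there: t:F, u:F, v:F, w:F. ✗
w: successors {t, v, w, x}; ◇□¬q there: t:F, v:F, w:F, x:F. ✗
x: successors {t, u, v}; ◇□¬q there: t:F, u:F, v:F. ✗
— 0 worlds.

1 and 0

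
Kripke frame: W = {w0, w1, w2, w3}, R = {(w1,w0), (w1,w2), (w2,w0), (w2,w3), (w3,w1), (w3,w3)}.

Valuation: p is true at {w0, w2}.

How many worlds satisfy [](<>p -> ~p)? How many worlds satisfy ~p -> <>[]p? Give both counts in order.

3 and 4

For [](<>p -> ~p):
w0: no successors, so [](<>p -> ~p) holds vacuously. ✓
w1: successors {w0, w2}; <>p -> ~p there: w0:T, w2:F. ✗
w2: successors {w0, w3}; <>p -> ~p there: w0:T, w3:T. ✓
w3: successors {w1, w3}; <>p -> ~p there: w1:T, w3:T. ✓
— 3 worlds.
For ~p -> <>[]p:
w0: ~p is F, <>[]p is F. ✓
w1: ~p is T, <>[]p is T. ✓
w2: ~p is F, <>[]p is T. ✓
w3: ~p is T, <>[]p is T. ✓
— 4 worlds.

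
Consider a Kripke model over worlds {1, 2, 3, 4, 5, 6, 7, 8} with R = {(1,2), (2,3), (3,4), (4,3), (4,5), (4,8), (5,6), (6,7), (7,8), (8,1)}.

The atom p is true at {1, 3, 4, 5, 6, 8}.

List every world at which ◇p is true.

1: successors {2}; p there: 2:F. ✗
2: successors {3}; p there: 3:T. ✓
3: successors {4}; p there: 4:T. ✓
4: successors {3, 5, 8}; p there: 3:T, 5:T, 8:T. ✓
5: successors {6}; p there: 6:T. ✓
6: successors {7}; p there: 7:F. ✗
7: successors {8}; p there: 8:T. ✓
8: successors {1}; p there: 1:T. ✓

{2, 3, 4, 5, 7, 8}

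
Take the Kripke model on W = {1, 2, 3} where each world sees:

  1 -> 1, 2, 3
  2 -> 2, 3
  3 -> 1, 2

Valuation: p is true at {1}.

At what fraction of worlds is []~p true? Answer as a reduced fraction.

1: successors {1, 2, 3}; ~p there: 1:F, 2:T, 3:T. ✗
2: successors {2, 3}; ~p there: 2:T, 3:T. ✓
3: successors {1, 2}; ~p there: 1:F, 2:T. ✗
That's 1 of 3 worlds, so 1/3.

1/3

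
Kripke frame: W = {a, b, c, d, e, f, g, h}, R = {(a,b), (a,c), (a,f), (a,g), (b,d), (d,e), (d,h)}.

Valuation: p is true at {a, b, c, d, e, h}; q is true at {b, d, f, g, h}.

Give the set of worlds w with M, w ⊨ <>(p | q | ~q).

{a, b, d}

a: successors {b, c, f, g}; p | q | ~q there: b:T, c:T, f:T, g:T. ✓
b: successors {d}; p | q | ~q there: d:T. ✓
c: no successors, so <>(p | q | ~q) fails. ✗
d: successors {e, h}; p | q | ~q there: e:T, h:T. ✓
e: no successors, so <>(p | q | ~q) fails. ✗
f: no successors, so <>(p | q | ~q) fails. ✗
g: no successors, so <>(p | q | ~q) fails. ✗
h: no successors, so <>(p | q | ~q) fails. ✗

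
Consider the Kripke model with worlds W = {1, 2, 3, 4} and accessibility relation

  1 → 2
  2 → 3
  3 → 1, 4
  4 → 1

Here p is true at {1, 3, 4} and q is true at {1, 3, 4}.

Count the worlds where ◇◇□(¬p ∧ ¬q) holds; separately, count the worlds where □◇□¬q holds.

For ◇◇□(¬p ∧ ¬q):
1: successors {2}; ◇□(¬p ∧ ¬q) there: 2:F. ✗
2: successors {3}; ◇□(¬p ∧ ¬q) there: 3:T. ✓
3: successors {1, 4}; ◇□(¬p ∧ ¬q) there: 1:F, 4:T. ✓
4: successors {1}; ◇□(¬p ∧ ¬q) there: 1:F. ✗
— 2 worlds.
For □◇□¬q:
1: successors {2}; ◇□¬q there: 2:F. ✗
2: successors {3}; ◇□¬q there: 3:T. ✓
3: successors {1, 4}; ◇□¬q there: 1:F, 4:T. ✗
4: successors {1}; ◇□¬q there: 1:F. ✗
— 1 world.

2 and 1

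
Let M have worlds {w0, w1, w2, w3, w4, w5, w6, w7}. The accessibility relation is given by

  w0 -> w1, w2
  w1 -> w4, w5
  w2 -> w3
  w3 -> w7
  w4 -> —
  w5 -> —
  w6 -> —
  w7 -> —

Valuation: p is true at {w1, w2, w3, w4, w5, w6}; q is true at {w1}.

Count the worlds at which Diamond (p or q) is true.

w0: successors {w1, w2}; p or q there: w1:T, w2:T. ✓
w1: successors {w4, w5}; p or q there: w4:T, w5:T. ✓
w2: successors {w3}; p or q there: w3:T. ✓
w3: successors {w7}; p or q there: w7:F. ✗
w4: no successors, so Diamond (p or q) fails. ✗
w5: no successors, so Diamond (p or q) fails. ✗
w6: no successors, so Diamond (p or q) fails. ✗
w7: no successors, so Diamond (p or q) fails. ✗
Satisfying worlds: {w0, w1, w2}.

3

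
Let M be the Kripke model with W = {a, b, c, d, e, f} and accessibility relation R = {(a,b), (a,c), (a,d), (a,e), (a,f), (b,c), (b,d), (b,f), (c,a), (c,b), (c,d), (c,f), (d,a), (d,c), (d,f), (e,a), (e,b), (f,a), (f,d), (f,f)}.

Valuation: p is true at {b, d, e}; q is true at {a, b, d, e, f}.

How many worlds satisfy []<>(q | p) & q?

5

a: []<>(q | p) is T, q is T. ✓
b: []<>(q | p) is T, q is T. ✓
c: []<>(q | p) is T, q is F. ✗
d: []<>(q | p) is T, q is T. ✓
e: []<>(q | p) is T, q is T. ✓
f: []<>(q | p) is T, q is T. ✓
Satisfying worlds: {a, b, d, e, f}.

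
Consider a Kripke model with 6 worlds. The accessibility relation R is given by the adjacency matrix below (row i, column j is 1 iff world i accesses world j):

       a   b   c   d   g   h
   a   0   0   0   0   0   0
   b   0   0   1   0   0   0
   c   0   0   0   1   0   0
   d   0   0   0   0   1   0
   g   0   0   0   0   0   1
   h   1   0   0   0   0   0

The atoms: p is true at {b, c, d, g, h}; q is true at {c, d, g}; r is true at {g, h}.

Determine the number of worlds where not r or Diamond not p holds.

a: not r is T, Diamond not p is F. ✓
b: not r is T, Diamond not p is F. ✓
c: not r is T, Diamond not p is F. ✓
d: not r is T, Diamond not p is F. ✓
g: not r is F, Diamond not p is F. ✗
h: not r is F, Diamond not p is T. ✓
Satisfying worlds: {a, b, c, d, h}.

5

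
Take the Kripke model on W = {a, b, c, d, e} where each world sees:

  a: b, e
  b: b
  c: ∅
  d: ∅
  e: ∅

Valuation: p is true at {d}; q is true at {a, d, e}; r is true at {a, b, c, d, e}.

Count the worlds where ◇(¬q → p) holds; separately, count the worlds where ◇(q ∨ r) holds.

1 and 2

For ◇(¬q → p):
a: successors {b, e}; ¬q → p there: b:F, e:T. ✓
b: successors {b}; ¬q → p there: b:F. ✗
c: no successors, so ◇(¬q → p) fails. ✗
d: no successors, so ◇(¬q → p) fails. ✗
e: no successors, so ◇(¬q → p) fails. ✗
— 1 world.
For ◇(q ∨ r):
a: successors {b, e}; q ∨ r there: b:T, e:T. ✓
b: successors {b}; q ∨ r there: b:T. ✓
c: no successors, so ◇(q ∨ r) fails. ✗
d: no successors, so ◇(q ∨ r) fails. ✗
e: no successors, so ◇(q ∨ r) fails. ✗
— 2 worlds.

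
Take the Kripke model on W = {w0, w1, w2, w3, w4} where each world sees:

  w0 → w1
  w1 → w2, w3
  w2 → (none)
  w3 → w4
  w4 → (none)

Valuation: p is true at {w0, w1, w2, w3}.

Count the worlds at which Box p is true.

w0: successors {w1}; p there: w1:T. ✓
w1: successors {w2, w3}; p there: w2:T, w3:T. ✓
w2: no successors, so Box p holds vacuously. ✓
w3: successors {w4}; p there: w4:F. ✗
w4: no successors, so Box p holds vacuously. ✓
Satisfying worlds: {w0, w1, w2, w4}.

4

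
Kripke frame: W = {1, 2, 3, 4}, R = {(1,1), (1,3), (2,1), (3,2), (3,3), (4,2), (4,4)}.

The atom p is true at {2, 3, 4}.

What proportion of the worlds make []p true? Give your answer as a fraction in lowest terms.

1: successors {1, 3}; p there: 1:F, 3:T. ✗
2: successors {1}; p there: 1:F. ✗
3: successors {2, 3}; p there: 2:T, 3:T. ✓
4: successors {2, 4}; p there: 2:T, 4:T. ✓
That's 2 of 4 worlds, so 2/4 = 1/2.

1/2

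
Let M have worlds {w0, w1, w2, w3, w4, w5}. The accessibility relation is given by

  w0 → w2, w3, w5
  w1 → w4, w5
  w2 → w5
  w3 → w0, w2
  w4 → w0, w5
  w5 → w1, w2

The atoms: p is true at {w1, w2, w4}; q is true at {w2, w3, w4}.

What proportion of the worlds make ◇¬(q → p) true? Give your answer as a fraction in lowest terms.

w0: successors {w2, w3, w5}; ¬(q → p) there: w2:F, w3:T, w5:F. ✓
w1: successors {w4, w5}; ¬(q → p) there: w4:F, w5:F. ✗
w2: successors {w5}; ¬(q → p) there: w5:F. ✗
w3: successors {w0, w2}; ¬(q → p) there: w0:F, w2:F. ✗
w4: successors {w0, w5}; ¬(q → p) there: w0:F, w5:F. ✗
w5: successors {w1, w2}; ¬(q → p) there: w1:F, w2:F. ✗
That's 1 of 6 worlds, so 1/6.

1/6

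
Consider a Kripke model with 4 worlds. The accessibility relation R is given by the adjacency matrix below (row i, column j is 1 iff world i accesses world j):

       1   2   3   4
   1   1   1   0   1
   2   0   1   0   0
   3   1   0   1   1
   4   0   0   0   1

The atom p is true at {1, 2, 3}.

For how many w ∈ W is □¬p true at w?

1

1: successors {1, 2, 4}; ¬p there: 1:F, 2:F, 4:T. ✗
2: successors {2}; ¬p there: 2:F. ✗
3: successors {1, 3, 4}; ¬p there: 1:F, 3:F, 4:T. ✗
4: successors {4}; ¬p there: 4:T. ✓
Satisfying worlds: {4}.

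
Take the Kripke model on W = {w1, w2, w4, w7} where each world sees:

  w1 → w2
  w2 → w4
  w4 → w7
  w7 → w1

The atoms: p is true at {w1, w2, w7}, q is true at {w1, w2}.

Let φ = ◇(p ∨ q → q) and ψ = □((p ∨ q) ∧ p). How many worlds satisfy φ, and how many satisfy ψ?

For ◇(p ∨ q → q):
w1: successors {w2}; p ∨ q → q there: w2:T. ✓
w2: successors {w4}; p ∨ q → q there: w4:T. ✓
w4: successors {w7}; p ∨ q → q there: w7:F. ✗
w7: successors {w1}; p ∨ q → q there: w1:T. ✓
— 3 worlds.
For □((p ∨ q) ∧ p):
w1: successors {w2}; (p ∨ q) ∧ p there: w2:T. ✓
w2: successors {w4}; (p ∨ q) ∧ p there: w4:F. ✗
w4: successors {w7}; (p ∨ q) ∧ p there: w7:T. ✓
w7: successors {w1}; (p ∨ q) ∧ p there: w1:T. ✓
— 3 worlds.

3 and 3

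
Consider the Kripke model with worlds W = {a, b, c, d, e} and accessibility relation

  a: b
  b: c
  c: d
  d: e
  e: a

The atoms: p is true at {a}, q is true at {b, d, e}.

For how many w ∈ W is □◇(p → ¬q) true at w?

a: successors {b}; ◇(p → ¬q) there: b:T. ✓
b: successors {c}; ◇(p → ¬q) there: c:T. ✓
c: successors {d}; ◇(p → ¬q) there: d:T. ✓
d: successors {e}; ◇(p → ¬q) there: e:T. ✓
e: successors {a}; ◇(p → ¬q) there: a:T. ✓
Satisfying worlds: {a, b, c, d, e}.

5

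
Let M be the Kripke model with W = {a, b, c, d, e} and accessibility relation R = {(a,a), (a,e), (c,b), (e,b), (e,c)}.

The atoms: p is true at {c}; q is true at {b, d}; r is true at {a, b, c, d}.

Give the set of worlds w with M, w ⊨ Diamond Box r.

{a, c, e}

a: successors {a, e}; Box r there: a:F, e:T. ✓
b: no successors, so Diamond Box r fails. ✗
c: successors {b}; Box r there: b:T. ✓
d: no successors, so Diamond Box r fails. ✗
e: successors {b, c}; Box r there: b:T, c:T. ✓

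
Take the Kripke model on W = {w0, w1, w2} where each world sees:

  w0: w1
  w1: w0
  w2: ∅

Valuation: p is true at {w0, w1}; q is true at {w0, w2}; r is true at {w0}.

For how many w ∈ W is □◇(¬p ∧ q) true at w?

w0: successors {w1}; ◇(¬p ∧ q) there: w1:F. ✗
w1: successors {w0}; ◇(¬p ∧ q) there: w0:F. ✗
w2: no successors, so □◇(¬p ∧ q) holds vacuously. ✓
Satisfying worlds: {w2}.

1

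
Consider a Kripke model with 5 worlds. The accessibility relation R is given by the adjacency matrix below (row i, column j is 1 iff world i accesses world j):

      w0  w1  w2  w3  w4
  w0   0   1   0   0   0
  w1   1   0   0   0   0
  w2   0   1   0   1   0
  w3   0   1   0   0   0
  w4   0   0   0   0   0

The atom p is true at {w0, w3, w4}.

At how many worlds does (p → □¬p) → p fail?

2

w0: p → □¬p is T, p is T. ✓
w1: p → □¬p is T, p is F. ✗
w2: p → □¬p is T, p is F. ✗
w3: p → □¬p is T, p is T. ✓
w4: p → □¬p is T, p is T. ✓
Satisfying worlds: {w0, w3, w4}.
So (p → □¬p) → p fails at the other 2 worlds.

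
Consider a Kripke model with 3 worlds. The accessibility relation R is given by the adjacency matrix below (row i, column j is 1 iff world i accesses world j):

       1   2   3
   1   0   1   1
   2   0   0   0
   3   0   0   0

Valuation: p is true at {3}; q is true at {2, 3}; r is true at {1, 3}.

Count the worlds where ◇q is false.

1: successors {2, 3}; q there: 2:T, 3:T. ✓
2: no successors, so ◇q fails. ✗
3: no successors, so ◇q fails. ✗
Satisfying worlds: {1}.
So ◇q fails at the other 2 worlds.

2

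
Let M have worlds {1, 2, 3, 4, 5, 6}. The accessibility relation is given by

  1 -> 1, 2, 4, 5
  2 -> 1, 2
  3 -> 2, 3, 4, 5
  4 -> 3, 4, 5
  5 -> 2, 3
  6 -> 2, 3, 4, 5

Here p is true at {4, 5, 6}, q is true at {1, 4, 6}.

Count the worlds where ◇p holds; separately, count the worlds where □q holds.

For ◇p:
1: successors {1, 2, 4, 5}; p there: 1:F, 2:F, 4:T, 5:T. ✓
2: successors {1, 2}; p there: 1:F, 2:F. ✗
3: successors {2, 3, 4, 5}; p there: 2:F, 3:F, 4:T, 5:T. ✓
4: successors {3, 4, 5}; p there: 3:F, 4:T, 5:T. ✓
5: successors {2, 3}; p there: 2:F, 3:F. ✗
6: successors {2, 3, 4, 5}; p there: 2:F, 3:F, 4:T, 5:T. ✓
— 4 worlds.
For □q:
1: successors {1, 2, 4, 5}; q there: 1:T, 2:F, 4:T, 5:F. ✗
2: successors {1, 2}; q there: 1:T, 2:F. ✗
3: successors {2, 3, 4, 5}; q there: 2:F, 3:F, 4:T, 5:F. ✗
4: successors {3, 4, 5}; q there: 3:F, 4:T, 5:F. ✗
5: successors {2, 3}; q there: 2:F, 3:F. ✗
6: successors {2, 3, 4, 5}; q there: 2:F, 3:F, 4:T, 5:F. ✗
— 0 worlds.

4 and 0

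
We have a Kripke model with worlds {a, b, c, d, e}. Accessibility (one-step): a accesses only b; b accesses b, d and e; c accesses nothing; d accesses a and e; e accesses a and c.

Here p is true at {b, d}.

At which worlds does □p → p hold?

a: □p is T, p is F. ✗
b: □p is F, p is T. ✓
c: □p is T, p is F. ✗
d: □p is F, p is T. ✓
e: □p is F, p is F. ✓

{b, d, e}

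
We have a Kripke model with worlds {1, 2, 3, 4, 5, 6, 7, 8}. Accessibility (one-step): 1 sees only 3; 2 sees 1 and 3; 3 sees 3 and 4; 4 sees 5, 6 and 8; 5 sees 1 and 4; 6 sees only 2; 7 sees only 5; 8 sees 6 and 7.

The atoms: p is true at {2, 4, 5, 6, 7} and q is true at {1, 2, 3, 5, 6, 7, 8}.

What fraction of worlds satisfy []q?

3/4

1: successors {3}; q there: 3:T. ✓
2: successors {1, 3}; q there: 1:T, 3:T. ✓
3: successors {3, 4}; q there: 3:T, 4:F. ✗
4: successors {5, 6, 8}; q there: 5:T, 6:T, 8:T. ✓
5: successors {1, 4}; q there: 1:T, 4:F. ✗
6: successors {2}; q there: 2:T. ✓
7: successors {5}; q there: 5:T. ✓
8: successors {6, 7}; q there: 6:T, 7:T. ✓
That's 6 of 8 worlds, so 6/8 = 3/4.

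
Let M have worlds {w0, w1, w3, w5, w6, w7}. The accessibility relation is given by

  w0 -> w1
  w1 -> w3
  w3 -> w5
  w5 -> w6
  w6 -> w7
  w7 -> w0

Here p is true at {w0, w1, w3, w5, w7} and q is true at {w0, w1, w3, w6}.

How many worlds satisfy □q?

4

w0: successors {w1}; q there: w1:T. ✓
w1: successors {w3}; q there: w3:T. ✓
w3: successors {w5}; q there: w5:F. ✗
w5: successors {w6}; q there: w6:T. ✓
w6: successors {w7}; q there: w7:F. ✗
w7: successors {w0}; q there: w0:T. ✓
Satisfying worlds: {w0, w1, w5, w7}.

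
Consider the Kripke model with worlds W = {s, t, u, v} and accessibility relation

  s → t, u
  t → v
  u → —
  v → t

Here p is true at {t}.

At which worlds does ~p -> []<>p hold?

s: ~p is T, []<>p is F. ✗
t: ~p is F, []<>p is T. ✓
u: ~p is T, []<>p is T. ✓
v: ~p is T, []<>p is F. ✗

{t, u}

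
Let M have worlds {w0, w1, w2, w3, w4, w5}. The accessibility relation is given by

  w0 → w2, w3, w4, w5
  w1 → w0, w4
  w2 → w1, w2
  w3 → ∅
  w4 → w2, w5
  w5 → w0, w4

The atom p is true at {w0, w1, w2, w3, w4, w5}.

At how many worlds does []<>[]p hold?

w0: successors {w2, w3, w4, w5}; <>[]p there: w2:T, w3:F, w4:T, w5:T. ✗
w1: successors {w0, w4}; <>[]p there: w0:T, w4:T. ✓
w2: successors {w1, w2}; <>[]p there: w1:T, w2:T. ✓
w3: no successors, so []<>[]p holds vacuously. ✓
w4: successors {w2, w5}; <>[]p there: w2:T, w5:T. ✓
w5: successors {w0, w4}; <>[]p there: w0:T, w4:T. ✓
Satisfying worlds: {w1, w2, w3, w4, w5}.

5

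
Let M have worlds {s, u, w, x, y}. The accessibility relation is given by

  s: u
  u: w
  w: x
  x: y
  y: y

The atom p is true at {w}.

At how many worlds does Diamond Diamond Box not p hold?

5

s: successors {u}; Diamond Box not p there: u:T. ✓
u: successors {w}; Diamond Box not p there: w:T. ✓
w: successors {x}; Diamond Box not p there: x:T. ✓
x: successors {y}; Diamond Box not p there: y:T. ✓
y: successors {y}; Diamond Box not p there: y:T. ✓
Satisfying worlds: {s, u, w, x, y}.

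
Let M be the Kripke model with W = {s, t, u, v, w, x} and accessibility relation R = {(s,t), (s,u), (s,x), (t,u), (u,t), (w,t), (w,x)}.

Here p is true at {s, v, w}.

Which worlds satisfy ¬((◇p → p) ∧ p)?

s: (◇p → p) ∧ p is T. ✗
t: (◇p → p) ∧ p is F. ✓
u: (◇p → p) ∧ p is F. ✓
v: (◇p → p) ∧ p is T. ✗
w: (◇p → p) ∧ p is T. ✗
x: (◇p → p) ∧ p is F. ✓

{t, u, x}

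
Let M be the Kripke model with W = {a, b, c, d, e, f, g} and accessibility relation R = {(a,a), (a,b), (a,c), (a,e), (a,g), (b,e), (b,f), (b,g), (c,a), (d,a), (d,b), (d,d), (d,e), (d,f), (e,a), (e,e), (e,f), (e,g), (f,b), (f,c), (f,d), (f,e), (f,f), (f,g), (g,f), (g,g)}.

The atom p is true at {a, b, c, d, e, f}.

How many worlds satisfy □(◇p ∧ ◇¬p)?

4

a: successors {a, b, c, e, g}; ◇p ∧ ◇¬p there: a:T, b:T, c:F, e:T, g:T. ✗
b: successors {e, f, g}; ◇p ∧ ◇¬p there: e:T, f:T, g:T. ✓
c: successors {a}; ◇p ∧ ◇¬p there: a:T. ✓
d: successors {a, b, d, e, f}; ◇p ∧ ◇¬p there: a:T, b:T, d:F, e:T, f:T. ✗
e: successors {a, e, f, g}; ◇p ∧ ◇¬p there: a:T, e:T, f:T, g:T. ✓
f: successors {b, c, d, e, f, g}; ◇p ∧ ◇¬p there: b:T, c:F, d:F, e:T, f:T, g:T. ✗
g: successors {f, g}; ◇p ∧ ◇¬p there: f:T, g:T. ✓
Satisfying worlds: {b, c, e, g}.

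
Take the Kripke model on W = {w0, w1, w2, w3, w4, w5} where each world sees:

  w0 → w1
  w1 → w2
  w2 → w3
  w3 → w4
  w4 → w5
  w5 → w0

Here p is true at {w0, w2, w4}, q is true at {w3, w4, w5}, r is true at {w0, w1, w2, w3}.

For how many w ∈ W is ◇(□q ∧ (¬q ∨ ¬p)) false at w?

4

w0: successors {w1}; □q ∧ (¬q ∨ ¬p) there: w1:F. ✗
w1: successors {w2}; □q ∧ (¬q ∨ ¬p) there: w2:T. ✓
w2: successors {w3}; □q ∧ (¬q ∨ ¬p) there: w3:T. ✓
w3: successors {w4}; □q ∧ (¬q ∨ ¬p) there: w4:F. ✗
w4: successors {w5}; □q ∧ (¬q ∨ ¬p) there: w5:F. ✗
w5: successors {w0}; □q ∧ (¬q ∨ ¬p) there: w0:F. ✗
Satisfying worlds: {w1, w2}.
So ◇(□q ∧ (¬q ∨ ¬p)) fails at the other 4 worlds.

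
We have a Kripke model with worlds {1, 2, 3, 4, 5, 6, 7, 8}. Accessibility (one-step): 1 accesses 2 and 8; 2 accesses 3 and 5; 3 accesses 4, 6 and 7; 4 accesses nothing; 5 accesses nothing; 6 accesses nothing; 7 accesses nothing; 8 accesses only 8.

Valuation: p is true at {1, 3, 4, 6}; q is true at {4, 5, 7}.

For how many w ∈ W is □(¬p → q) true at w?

1: successors {2, 8}; ¬p → q there: 2:F, 8:F. ✗
2: successors {3, 5}; ¬p → q there: 3:T, 5:T. ✓
3: successors {4, 6, 7}; ¬p → q there: 4:T, 6:T, 7:T. ✓
4: no successors, so □(¬p → q) holds vacuously. ✓
5: no successors, so □(¬p → q) holds vacuously. ✓
6: no successors, so □(¬p → q) holds vacuously. ✓
7: no successors, so □(¬p → q) holds vacuously. ✓
8: successors {8}; ¬p → q there: 8:F. ✗
Satisfying worlds: {2, 3, 4, 5, 6, 7}.

6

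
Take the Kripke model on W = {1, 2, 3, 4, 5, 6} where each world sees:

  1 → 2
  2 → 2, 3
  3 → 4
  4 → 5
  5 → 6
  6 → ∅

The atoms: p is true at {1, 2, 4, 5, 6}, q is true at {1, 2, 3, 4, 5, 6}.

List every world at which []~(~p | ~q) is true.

{1, 3, 4, 5, 6}

1: successors {2}; ~(~p | ~q) there: 2:T. ✓
2: successors {2, 3}; ~(~p | ~q) there: 2:T, 3:F. ✗
3: successors {4}; ~(~p | ~q) there: 4:T. ✓
4: successors {5}; ~(~p | ~q) there: 5:T. ✓
5: successors {6}; ~(~p | ~q) there: 6:T. ✓
6: no successors, so []~(~p | ~q) holds vacuously. ✓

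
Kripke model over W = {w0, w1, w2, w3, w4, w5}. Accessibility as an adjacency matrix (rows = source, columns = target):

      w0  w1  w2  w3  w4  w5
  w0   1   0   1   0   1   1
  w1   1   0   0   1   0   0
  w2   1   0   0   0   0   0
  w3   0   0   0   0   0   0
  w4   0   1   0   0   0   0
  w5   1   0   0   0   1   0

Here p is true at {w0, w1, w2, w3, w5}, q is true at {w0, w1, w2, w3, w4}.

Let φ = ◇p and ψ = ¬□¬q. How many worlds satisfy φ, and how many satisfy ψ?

For ◇p:
w0: successors {w0, w2, w4, w5}; p there: w0:T, w2:T, w4:F, w5:T. ✓
w1: successors {w0, w3}; p there: w0:T, w3:T. ✓
w2: successors {w0}; p there: w0:T. ✓
w3: no successors, so ◇p fails. ✗
w4: successors {w1}; p there: w1:T. ✓
w5: successors {w0, w4}; p there: w0:T, w4:F. ✓
— 5 worlds.
For ¬□¬q:
w0: □¬q is F. ✓
w1: □¬q is F. ✓
w2: □¬q is F. ✓
w3: □¬q is T. ✗
w4: □¬q is F. ✓
w5: □¬q is F. ✓
— 5 worlds.

5 and 5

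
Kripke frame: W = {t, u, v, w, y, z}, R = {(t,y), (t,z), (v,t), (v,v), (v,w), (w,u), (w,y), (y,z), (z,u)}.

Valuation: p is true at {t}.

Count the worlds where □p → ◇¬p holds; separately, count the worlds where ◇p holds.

5 and 1

For □p → ◇¬p:
t: □p is F, ◇¬p is T. ✓
u: □p is T, ◇¬p is F. ✗
v: □p is F, ◇¬p is T. ✓
w: □p is F, ◇¬p is T. ✓
y: □p is F, ◇¬p is T. ✓
z: □p is F, ◇¬p is T. ✓
— 5 worlds.
For ◇p:
t: successors {y, z}; p there: y:F, z:F. ✗
u: no successors, so ◇p fails. ✗
v: successors {t, v, w}; p there: t:T, v:F, w:F. ✓
w: successors {u, y}; p there: u:F, y:F. ✗
y: successors {z}; p there: z:F. ✗
z: successors {u}; p there: u:F. ✗
— 1 world.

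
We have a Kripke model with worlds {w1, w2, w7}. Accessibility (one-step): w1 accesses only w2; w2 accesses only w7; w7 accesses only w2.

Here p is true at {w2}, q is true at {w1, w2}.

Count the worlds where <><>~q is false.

w1: successors {w2}; <>~q there: w2:T. ✓
w2: successors {w7}; <>~q there: w7:F. ✗
w7: successors {w2}; <>~q there: w2:T. ✓
Satisfying worlds: {w1, w7}.
So <><>~q fails at the other 1 world.

1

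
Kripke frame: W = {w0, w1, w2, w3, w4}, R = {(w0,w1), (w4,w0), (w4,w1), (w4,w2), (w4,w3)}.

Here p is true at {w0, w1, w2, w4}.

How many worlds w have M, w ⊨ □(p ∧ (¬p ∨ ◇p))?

3

w0: successors {w1}; p ∧ (¬p ∨ ◇p) there: w1:F. ✗
w1: no successors, so □(p ∧ (¬p ∨ ◇p)) holds vacuously. ✓
w2: no successors, so □(p ∧ (¬p ∨ ◇p)) holds vacuously. ✓
w3: no successors, so □(p ∧ (¬p ∨ ◇p)) holds vacuously. ✓
w4: successors {w0, w1, w2, w3}; p ∧ (¬p ∨ ◇p) there: w0:T, w1:F, w2:F, w3:F. ✗
Satisfying worlds: {w1, w2, w3}.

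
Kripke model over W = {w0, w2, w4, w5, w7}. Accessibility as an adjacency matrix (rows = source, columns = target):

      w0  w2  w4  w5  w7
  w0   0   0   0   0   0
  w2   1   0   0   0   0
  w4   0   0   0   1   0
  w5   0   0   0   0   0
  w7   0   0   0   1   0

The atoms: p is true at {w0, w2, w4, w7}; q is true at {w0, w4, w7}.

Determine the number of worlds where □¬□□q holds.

2

w0: no successors, so □¬□□q holds vacuously. ✓
w2: successors {w0}; ¬□□q there: w0:F. ✗
w4: successors {w5}; ¬□□q there: w5:F. ✗
w5: no successors, so □¬□□q holds vacuously. ✓
w7: successors {w5}; ¬□□q there: w5:F. ✗
Satisfying worlds: {w0, w5}.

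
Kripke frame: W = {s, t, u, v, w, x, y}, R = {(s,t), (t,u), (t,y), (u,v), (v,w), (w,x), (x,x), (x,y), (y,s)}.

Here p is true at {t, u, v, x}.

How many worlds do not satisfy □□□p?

6

s: successors {t}; □□p there: t:F. ✗
t: successors {u, y}; □□p there: u:F, y:T. ✗
u: successors {v}; □□p there: v:T. ✓
v: successors {w}; □□p there: w:F. ✗
w: successors {x}; □□p there: x:F. ✗
x: successors {x, y}; □□p there: x:F, y:T. ✗
y: successors {s}; □□p there: s:F. ✗
Satisfying worlds: {u}.
So □□□p fails at the other 6 worlds.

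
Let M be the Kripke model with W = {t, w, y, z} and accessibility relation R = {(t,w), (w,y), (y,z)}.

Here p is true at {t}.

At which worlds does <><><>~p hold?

t: successors {w}; <><>~p there: w:T. ✓
w: successors {y}; <><>~p there: y:F. ✗
y: successors {z}; <><>~p there: z:F. ✗
z: no successors, so <><><>~p fails. ✗

{t}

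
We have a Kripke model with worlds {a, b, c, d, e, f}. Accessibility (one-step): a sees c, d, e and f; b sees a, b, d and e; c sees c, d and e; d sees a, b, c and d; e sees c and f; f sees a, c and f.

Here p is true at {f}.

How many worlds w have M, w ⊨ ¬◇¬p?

a: ◇¬p is T. ✗
b: ◇¬p is T. ✗
c: ◇¬p is T. ✗
d: ◇¬p is T. ✗
e: ◇¬p is T. ✗
f: ◇¬p is T. ✗
Satisfying worlds: ∅.

0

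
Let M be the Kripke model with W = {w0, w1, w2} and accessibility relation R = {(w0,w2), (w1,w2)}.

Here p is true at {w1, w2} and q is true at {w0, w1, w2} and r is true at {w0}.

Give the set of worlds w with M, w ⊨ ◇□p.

w0: successors {w2}; □p there: w2:T. ✓
w1: successors {w2}; □p there: w2:T. ✓
w2: no successors, so ◇□p fails. ✗

{w0, w1}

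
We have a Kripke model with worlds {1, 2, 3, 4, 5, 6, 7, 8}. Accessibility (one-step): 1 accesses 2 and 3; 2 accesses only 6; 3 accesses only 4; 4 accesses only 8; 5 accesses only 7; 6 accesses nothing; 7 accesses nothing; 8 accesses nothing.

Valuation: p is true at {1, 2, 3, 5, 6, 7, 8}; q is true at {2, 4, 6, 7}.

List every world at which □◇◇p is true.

{6, 7, 8}

1: successors {2, 3}; ◇◇p there: 2:F, 3:T. ✗
2: successors {6}; ◇◇p there: 6:F. ✗
3: successors {4}; ◇◇p there: 4:F. ✗
4: successors {8}; ◇◇p there: 8:F. ✗
5: successors {7}; ◇◇p there: 7:F. ✗
6: no successors, so □◇◇p holds vacuously. ✓
7: no successors, so □◇◇p holds vacuously. ✓
8: no successors, so □◇◇p holds vacuously. ✓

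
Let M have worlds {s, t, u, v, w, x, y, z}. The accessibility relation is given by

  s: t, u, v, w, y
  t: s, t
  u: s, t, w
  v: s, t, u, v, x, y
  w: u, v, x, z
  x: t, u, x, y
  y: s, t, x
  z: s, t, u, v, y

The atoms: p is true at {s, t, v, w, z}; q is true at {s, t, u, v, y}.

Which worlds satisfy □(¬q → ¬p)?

{t, v, x, y, z}

s: successors {t, u, v, w, y}; ¬q → ¬p there: t:T, u:T, v:T, w:F, y:T. ✗
t: successors {s, t}; ¬q → ¬p there: s:T, t:T. ✓
u: successors {s, t, w}; ¬q → ¬p there: s:T, t:T, w:F. ✗
v: successors {s, t, u, v, x, y}; ¬q → ¬p there: s:T, t:T, u:T, v:T, x:T, y:T. ✓
w: successors {u, v, x, z}; ¬q → ¬p there: u:T, v:T, x:T, z:F. ✗
x: successors {t, u, x, y}; ¬q → ¬p there: t:T, u:T, x:T, y:T. ✓
y: successors {s, t, x}; ¬q → ¬p there: s:T, t:T, x:T. ✓
z: successors {s, t, u, v, y}; ¬q → ¬p there: s:T, t:T, u:T, v:T, y:T. ✓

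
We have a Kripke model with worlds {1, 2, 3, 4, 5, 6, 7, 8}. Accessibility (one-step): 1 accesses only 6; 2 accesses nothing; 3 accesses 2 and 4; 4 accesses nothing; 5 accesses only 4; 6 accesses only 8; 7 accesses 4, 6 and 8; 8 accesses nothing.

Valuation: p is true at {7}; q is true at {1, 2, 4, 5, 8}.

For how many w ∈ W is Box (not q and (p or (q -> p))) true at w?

4

1: successors {6}; not q and (p or (q -> p)) there: 6:T. ✓
2: no successors, so Box (not q and (p or (q -> p))) holds vacuously. ✓
3: successors {2, 4}; not q and (p or (q -> p)) there: 2:F, 4:F. ✗
4: no successors, so Box (not q and (p or (q -> p))) holds vacuously. ✓
5: successors {4}; not q and (p or (q -> p)) there: 4:F. ✗
6: successors {8}; not q and (p or (q -> p)) there: 8:F. ✗
7: successors {4, 6, 8}; not q and (p or (q -> p)) there: 4:F, 6:T, 8:F. ✗
8: no successors, so Box (not q and (p or (q -> p))) holds vacuously. ✓
Satisfying worlds: {1, 2, 4, 8}.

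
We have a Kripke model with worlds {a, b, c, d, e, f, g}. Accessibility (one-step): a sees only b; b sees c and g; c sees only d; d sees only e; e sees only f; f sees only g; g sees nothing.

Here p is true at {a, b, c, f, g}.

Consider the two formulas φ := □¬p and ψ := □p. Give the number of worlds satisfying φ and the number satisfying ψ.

For □¬p:
a: successors {b}; ¬p there: b:F. ✗
b: successors {c, g}; ¬p there: c:F, g:F. ✗
c: successors {d}; ¬p there: d:T. ✓
d: successors {e}; ¬p there: e:T. ✓
e: successors {f}; ¬p there: f:F. ✗
f: successors {g}; ¬p there: g:F. ✗
g: no successors, so □¬p holds vacuously. ✓
— 3 worlds.
For □p:
a: successors {b}; p there: b:T. ✓
b: successors {c, g}; p there: c:T, g:T. ✓
c: successors {d}; p there: d:F. ✗
d: successors {e}; p there: e:F. ✗
e: successors {f}; p there: f:T. ✓
f: successors {g}; p there: g:T. ✓
g: no successors, so □p holds vacuously. ✓
— 5 worlds.

3 and 5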